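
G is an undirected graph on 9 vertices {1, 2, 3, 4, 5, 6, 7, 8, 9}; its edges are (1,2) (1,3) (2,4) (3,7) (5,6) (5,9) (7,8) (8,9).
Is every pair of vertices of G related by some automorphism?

No

Automorphisms preserve degree, but G has vertices of degree 1 and vertices of degree 2; no automorphism maps one to the other, so G is not vertex-transitive.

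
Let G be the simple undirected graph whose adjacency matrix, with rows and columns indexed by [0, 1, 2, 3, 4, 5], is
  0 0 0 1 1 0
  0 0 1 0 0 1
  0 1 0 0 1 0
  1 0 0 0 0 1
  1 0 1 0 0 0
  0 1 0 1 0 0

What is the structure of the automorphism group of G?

G is 2-regular and connected on 6 vertices, i.e. the cycle C_6. The automorphisms of the 6-cycle are exactly the symmetries of a regular 6-gon: the dihedral group D_6, |D_6| = 12.

the dihedral group of order 12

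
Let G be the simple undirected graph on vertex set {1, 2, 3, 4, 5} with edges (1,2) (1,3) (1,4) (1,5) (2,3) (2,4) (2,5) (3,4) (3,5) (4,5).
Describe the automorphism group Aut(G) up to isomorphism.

All 5 vertices are pairwise adjacent: G = K_5. Every bijection on the vertex set is an automorphism of K_5; hence Aut(K_5) ≅ S_5, order 120.

S_5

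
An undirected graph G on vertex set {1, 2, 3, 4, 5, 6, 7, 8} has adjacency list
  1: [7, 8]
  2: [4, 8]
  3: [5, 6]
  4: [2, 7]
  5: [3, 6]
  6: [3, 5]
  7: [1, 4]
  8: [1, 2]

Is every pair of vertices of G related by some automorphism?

No

G has two connected components, {1, 2, 4, 7, 8} and {3, 5, 6}; each is 2-regular, so G = C_5 ⊔ C_3. The orbit of 1 under Aut(G) is {1, 2, 4, 7, 8}, which does not contain 3, so G is not vertex-transitive.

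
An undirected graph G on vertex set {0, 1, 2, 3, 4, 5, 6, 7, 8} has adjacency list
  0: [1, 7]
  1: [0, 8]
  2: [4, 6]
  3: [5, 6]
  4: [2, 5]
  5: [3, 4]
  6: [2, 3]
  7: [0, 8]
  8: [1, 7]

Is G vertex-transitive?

No

G has two connected components, {2, 3, 4, 5, 6} and {0, 1, 7, 8}; each is 2-regular, so G = C_5 ⊔ C_4. The orbit of 0 under Aut(G) is {0, 1, 7, 8}, which does not contain 2, so G is not vertex-transitive.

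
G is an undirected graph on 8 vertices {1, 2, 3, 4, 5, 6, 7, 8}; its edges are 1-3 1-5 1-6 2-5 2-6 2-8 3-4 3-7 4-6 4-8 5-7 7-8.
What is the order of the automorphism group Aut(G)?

48

G is 3-regular and bipartite on 2^3 = 8 vertices with girth 4; it is the hypercube graph Q_3. The symmetry group of the 3-cube is the hyperoctahedral group B_3 = Z_2 ≀ S_3, of order 2^3·3! = 48.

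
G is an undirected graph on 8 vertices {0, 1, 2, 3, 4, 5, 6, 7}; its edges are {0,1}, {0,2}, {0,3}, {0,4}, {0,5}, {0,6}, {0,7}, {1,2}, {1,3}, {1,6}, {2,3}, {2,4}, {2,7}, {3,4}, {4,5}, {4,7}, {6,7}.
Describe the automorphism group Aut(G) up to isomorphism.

{e}

Degrees alone do not determine every vertex (e.g. 1 and 3 both have degree 4), but their neighbour-degree multisets differ: N(1) has degrees [3, 4, 5, 7] while N(3) has degrees [4, 5, 5, 7]. Repeating this refinement separates all vertices, so the only automorphism is the identity.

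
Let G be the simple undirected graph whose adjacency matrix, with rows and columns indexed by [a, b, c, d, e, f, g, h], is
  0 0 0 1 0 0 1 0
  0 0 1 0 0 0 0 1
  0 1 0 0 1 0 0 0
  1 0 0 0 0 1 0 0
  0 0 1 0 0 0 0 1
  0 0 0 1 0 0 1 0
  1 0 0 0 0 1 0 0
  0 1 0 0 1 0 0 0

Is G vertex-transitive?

G has two connected components, {a, d, f, g} and {b, c, e, h}; each is 2-regular, so G = C_4 ⊔ C_4. Aut of a disjoint union of two copies of C_4 is the wreath product D_4 ≀ Z_2, of order 2·8² = 128. This group acts transitively on the 8 vertices.

Yes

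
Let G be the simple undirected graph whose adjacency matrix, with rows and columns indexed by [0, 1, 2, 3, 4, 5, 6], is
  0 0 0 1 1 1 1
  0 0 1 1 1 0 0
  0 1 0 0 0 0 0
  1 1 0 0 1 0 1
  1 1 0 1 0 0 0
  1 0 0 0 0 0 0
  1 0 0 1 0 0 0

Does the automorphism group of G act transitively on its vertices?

No

Vertex 6 is the only vertex of degree 2, so every automorphism fixes it; G is not vertex-transitive.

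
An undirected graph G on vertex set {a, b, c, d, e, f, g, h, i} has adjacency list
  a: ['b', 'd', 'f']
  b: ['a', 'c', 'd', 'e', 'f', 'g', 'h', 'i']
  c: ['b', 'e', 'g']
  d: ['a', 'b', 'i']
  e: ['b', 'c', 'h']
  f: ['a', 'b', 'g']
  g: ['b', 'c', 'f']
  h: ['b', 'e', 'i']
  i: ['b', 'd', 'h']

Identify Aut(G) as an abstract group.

Vertex b is the unique vertex of degree 8; the remaining 8 vertices each have degree 3 and induce a cycle, so G is the wheel on 9 vertices with hub b. With the hub fixed, the remaining symmetry is that of the rim cycle C_8, giving the dihedral group D_8.

D_8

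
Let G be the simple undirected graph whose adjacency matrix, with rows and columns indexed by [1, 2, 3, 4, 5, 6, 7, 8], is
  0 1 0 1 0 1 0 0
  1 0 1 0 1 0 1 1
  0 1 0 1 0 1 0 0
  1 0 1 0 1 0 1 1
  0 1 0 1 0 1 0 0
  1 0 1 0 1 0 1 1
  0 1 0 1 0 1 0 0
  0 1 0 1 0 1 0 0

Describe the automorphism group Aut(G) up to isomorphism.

The vertices split by degree into {2, 4, 6} (degree 5) and {1, 3, 5, 7, 8} (degree 3); every edge runs between the two parts, so G is the complete bipartite graph K_{3,5}. The parts have unequal sizes, so no automorphism swaps them; each part is permuted independently, giving S_5 × S_3 of order 5!·3! = 720.

S_5 × S_3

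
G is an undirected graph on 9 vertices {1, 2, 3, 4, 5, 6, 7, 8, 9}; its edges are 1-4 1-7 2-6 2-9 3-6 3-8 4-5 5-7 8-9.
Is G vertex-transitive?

No

G has two connected components, {2, 3, 6, 8, 9} and {1, 4, 5, 7}; each is 2-regular, so G = C_5 ⊔ C_4. The orbit of 1 under Aut(G) is {1, 4, 5, 7}, which does not contain 2, so G is not vertex-transitive.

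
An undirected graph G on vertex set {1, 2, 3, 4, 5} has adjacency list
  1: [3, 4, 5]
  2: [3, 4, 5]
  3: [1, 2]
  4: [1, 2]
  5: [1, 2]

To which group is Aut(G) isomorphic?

The vertices split by degree into {1, 2} (degree 3) and {3, 4, 5} (degree 2); every edge runs between the two parts, so G is the complete bipartite graph K_{2,3}. Automorphisms preserve the bipartition setwise (since the parts differ in size) and act as S_2 × S_3 within it; |Aut| = 12.

S_2 × S_3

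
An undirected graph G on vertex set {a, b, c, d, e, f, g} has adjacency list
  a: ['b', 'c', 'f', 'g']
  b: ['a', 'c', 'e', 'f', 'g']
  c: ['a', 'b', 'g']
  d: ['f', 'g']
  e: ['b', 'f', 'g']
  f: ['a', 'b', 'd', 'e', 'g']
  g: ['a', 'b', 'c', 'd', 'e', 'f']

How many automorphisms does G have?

1

Degrees alone do not determine every vertex (e.g. b and f both have degree 5), but their neighbour-degree multisets differ: N(b) has degrees [3, 3, 4, 5, 6] while N(f) has degrees [2, 3, 4, 5, 6]. Repeating this refinement separates all vertices, so the only automorphism is the identity.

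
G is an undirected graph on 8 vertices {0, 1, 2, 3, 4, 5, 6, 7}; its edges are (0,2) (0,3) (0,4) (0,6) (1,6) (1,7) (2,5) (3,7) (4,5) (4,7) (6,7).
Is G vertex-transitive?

No

Automorphisms preserve degree, but G has vertices of degree 2 and vertices of degree 4; no automorphism maps one to the other, so G is not vertex-transitive.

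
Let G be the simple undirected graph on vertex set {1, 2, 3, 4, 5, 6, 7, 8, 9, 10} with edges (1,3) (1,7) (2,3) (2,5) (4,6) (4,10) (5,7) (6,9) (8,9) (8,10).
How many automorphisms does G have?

200

G has two connected components, {4, 6, 8, 9, 10} and {1, 2, 3, 5, 7}; each is 2-regular, so G = C_5 ⊔ C_5. With two isomorphic components, Aut(G) = Aut(C_5) ≀ S_2 = (D_5 × D_5) ⋊ Z_2: permute each cycle by D_5, then optionally swap the two cycles. Order 2·(2·5)² = 200.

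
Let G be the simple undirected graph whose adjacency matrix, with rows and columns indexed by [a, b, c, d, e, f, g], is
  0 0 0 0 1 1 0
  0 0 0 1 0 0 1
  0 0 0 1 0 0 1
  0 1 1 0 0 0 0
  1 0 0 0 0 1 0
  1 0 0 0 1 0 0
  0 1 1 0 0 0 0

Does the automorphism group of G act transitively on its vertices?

No

G has two connected components, {b, c, d, g} and {a, e, f}; each is 2-regular, so G = C_4 ⊔ C_3. The orbit of a under Aut(G) is {a, e, f}, which does not contain b, so G is not vertex-transitive.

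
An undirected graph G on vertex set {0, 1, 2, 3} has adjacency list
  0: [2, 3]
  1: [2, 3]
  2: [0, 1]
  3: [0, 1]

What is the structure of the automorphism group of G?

D_4

G is 2-regular and connected on 4 vertices, i.e. the cycle C_4. C_4 has 4 rotations and 4 reflections, so Aut(C_4) ≅ D_4 of order 8.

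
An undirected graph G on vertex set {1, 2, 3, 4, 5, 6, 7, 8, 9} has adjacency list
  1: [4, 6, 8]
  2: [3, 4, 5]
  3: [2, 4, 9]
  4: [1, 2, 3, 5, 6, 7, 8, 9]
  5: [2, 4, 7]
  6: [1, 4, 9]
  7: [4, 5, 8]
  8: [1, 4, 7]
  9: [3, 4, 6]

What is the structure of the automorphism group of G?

the dihedral group of order 16

Vertex 4 is the unique vertex of degree 8; the remaining 8 vertices each have degree 3 and induce a cycle, so G is the wheel on 9 vertices with hub 4. Every automorphism fixes the hub and acts on the rim 8-cycle, so Aut(G) ≅ Aut(C_8) = D_8 of order 16.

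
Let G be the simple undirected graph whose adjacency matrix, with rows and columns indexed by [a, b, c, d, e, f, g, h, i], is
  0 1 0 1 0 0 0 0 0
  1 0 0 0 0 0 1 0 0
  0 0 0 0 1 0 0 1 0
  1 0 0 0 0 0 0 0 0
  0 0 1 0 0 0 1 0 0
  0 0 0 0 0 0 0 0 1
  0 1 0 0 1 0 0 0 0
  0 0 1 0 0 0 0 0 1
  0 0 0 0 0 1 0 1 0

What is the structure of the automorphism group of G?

Z_2

The degree sequence is [2, 2, 2, 1, 2, 1, 2, 2, 2]; the two degree-1 vertices d and f are the ends of a path, so G = P_9. The only nontrivial automorphism of a path is the end-to-end reflection, so Aut(G) ≅ Z_2.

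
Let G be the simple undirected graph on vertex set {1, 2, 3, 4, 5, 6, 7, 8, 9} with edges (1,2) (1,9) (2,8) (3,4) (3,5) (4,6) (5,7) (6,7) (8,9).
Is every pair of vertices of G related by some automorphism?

No

G has two connected components, {3, 4, 5, 6, 7} and {1, 2, 8, 9}; each is 2-regular, so G = C_5 ⊔ C_4. The orbit of 1 under Aut(G) is {1, 2, 8, 9}, which does not contain 3, so G is not vertex-transitive.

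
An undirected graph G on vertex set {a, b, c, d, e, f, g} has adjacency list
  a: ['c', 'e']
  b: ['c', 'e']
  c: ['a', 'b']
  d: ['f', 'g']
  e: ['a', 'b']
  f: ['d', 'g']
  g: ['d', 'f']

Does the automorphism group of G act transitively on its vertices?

No

G has two connected components, {a, b, c, e} and {d, f, g}; each is 2-regular, so G = C_4 ⊔ C_3. The orbit of a under Aut(G) is {a, b, c, e}, which does not contain d, so G is not vertex-transitive.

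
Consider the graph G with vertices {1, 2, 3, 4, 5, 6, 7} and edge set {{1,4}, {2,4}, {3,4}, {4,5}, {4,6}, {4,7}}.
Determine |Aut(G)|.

720

Vertex 4 has degree 6 and every other vertex has degree 1, so G is the star K_{1,6} with centre 4. Any automorphism fixes the centre and permutes the 6 leaves freely, so Aut(G) ≅ S_6 of order 6! = 720.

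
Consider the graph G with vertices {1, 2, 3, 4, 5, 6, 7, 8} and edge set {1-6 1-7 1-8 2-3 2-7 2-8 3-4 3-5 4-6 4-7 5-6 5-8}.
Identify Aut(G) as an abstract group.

Z_2^3 ⋊ S_3

G is 3-regular and bipartite on 2^3 = 8 vertices with girth 4; it is the hypercube graph Q_3. Aut(Q_3) consists of the signed permutations of the 3 coordinate axes: 3! permutations times 2^3 sign flips, so |Aut| = 2^3·3! = 48.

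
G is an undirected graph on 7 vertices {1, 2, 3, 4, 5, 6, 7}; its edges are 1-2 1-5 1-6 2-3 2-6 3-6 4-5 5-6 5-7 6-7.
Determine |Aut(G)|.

Degrees alone do not determine every vertex (e.g. 1 and 2 both have degree 3), but their neighbour-degree multisets differ: N(1) has degrees [3, 4, 5] while N(2) has degrees [2, 3, 5]. Repeating this refinement separates all vertices, so the only automorphism is the identity.

1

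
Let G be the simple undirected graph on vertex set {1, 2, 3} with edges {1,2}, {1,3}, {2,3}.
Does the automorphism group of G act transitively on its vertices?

All 3 vertices are pairwise adjacent: G = K_3. Any permutation of the 3 vertices preserves K_3, so Aut(K_3) = S_3 of order 3! = 6. Under this action every vertex can be carried to every other, so G is vertex-transitive.

Yes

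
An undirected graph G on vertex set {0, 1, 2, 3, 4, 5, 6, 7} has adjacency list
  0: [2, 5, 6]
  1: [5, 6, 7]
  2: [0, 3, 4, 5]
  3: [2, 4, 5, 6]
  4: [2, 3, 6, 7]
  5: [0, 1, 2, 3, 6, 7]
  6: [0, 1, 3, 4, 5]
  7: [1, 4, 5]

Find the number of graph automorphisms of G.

1

Degrees alone do not determine every vertex (e.g. 0 and 1 both have degree 3), but their neighbour-degree multisets differ: N(0) has degrees [4, 5, 6] while N(1) has degrees [3, 5, 6]. Repeating this refinement separates all vertices, so the only automorphism is the identity.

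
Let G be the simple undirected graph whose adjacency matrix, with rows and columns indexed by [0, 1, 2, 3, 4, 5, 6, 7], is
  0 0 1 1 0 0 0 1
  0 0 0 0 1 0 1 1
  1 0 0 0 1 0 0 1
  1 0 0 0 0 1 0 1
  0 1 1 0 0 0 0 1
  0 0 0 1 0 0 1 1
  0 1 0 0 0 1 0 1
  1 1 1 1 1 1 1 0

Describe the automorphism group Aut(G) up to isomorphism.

the dihedral group of order 14

Vertex 7 is the unique vertex of degree 7; the remaining 7 vertices each have degree 3 and induce a cycle, so G is the wheel on 8 vertices with hub 7. Every automorphism fixes the hub and acts on the rim 7-cycle, so Aut(G) ≅ Aut(C_7) = D_7 of order 14.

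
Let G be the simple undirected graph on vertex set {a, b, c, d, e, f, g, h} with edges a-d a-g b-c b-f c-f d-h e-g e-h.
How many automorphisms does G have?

60

G has two connected components, {a, d, e, g, h} and {b, c, f}; each is 2-regular, so G = C_5 ⊔ C_3. The components are non-isomorphic (different sizes), so Aut(G) = Aut(C_5) × Aut(C_3) = D_5 × D_3 of order 10·6 = 60.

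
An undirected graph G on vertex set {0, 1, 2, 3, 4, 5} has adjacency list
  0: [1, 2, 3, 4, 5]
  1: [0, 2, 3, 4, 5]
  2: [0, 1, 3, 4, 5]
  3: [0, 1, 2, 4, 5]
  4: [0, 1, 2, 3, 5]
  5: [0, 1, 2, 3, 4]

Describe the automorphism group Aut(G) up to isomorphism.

the symmetric group on 6 letters

All 6 vertices are pairwise adjacent: G = K_6. Every bijection on the vertex set is an automorphism of K_6; hence Aut(K_6) ≅ S_6, order 720.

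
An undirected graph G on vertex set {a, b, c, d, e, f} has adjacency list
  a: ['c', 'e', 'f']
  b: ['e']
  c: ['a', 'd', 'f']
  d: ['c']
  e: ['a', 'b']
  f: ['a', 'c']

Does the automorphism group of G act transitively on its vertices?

No

Automorphisms preserve degree, but G has vertices of degree 1 and vertices of degree 3; no automorphism maps one to the other, so G is not vertex-transitive.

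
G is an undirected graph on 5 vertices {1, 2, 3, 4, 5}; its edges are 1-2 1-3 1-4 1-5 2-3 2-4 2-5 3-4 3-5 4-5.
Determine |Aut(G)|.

120

Every vertex has degree 4, so G is the complete graph K_5. Every bijection on the vertex set is an automorphism of K_5; hence Aut(K_5) ≅ S_5, order 120.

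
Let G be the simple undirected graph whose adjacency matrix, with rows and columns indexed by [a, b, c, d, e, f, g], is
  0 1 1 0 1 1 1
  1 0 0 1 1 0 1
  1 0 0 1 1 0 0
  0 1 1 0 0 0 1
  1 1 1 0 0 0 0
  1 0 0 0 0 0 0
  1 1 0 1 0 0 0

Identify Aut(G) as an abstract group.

{e}

The degree sequence is [5, 4, 3, 3, 3, 1, 3]. Checking the degree-preserving permutations of the vertex set shows that none except the identity preserves every edge, so Aut(G) is trivial.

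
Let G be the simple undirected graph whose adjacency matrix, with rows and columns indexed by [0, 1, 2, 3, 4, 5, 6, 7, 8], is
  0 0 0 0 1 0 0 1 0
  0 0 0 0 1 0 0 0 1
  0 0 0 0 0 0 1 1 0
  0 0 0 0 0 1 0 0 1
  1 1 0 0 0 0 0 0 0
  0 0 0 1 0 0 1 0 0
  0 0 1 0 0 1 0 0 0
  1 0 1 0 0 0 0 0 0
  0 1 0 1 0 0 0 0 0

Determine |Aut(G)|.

G is 2-regular and connected on 9 vertices, i.e. the cycle C_9. C_9 has 9 rotations and 9 reflections, so Aut(C_9) ≅ D_9 of order 18.

18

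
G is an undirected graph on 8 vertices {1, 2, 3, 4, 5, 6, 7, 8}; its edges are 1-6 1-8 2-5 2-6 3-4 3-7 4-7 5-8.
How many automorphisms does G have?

60

G has two connected components, {1, 2, 5, 6, 8} and {3, 4, 7}; each is 2-regular, so G = C_5 ⊔ C_3. The components are non-isomorphic (different sizes), so Aut(G) = Aut(C_5) × Aut(C_3) = D_5 × D_3 of order 10·6 = 60.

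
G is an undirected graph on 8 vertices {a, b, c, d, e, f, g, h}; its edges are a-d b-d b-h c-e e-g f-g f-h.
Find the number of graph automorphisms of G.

2

The degree sequence is [1, 2, 1, 2, 2, 2, 2, 2]; the two degree-1 vertices a and c are the ends of a path, so G = P_8. A path has exactly one nontrivial symmetry — reversal — giving Aut(G) of order 2.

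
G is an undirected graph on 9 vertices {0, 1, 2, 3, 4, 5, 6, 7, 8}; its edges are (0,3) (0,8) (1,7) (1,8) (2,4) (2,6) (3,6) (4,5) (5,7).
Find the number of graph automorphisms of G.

18

G is 2-regular and connected on 9 vertices, i.e. the cycle C_9. The automorphisms of the 9-cycle are exactly the symmetries of a regular 9-gon: the dihedral group D_9, |D_9| = 18.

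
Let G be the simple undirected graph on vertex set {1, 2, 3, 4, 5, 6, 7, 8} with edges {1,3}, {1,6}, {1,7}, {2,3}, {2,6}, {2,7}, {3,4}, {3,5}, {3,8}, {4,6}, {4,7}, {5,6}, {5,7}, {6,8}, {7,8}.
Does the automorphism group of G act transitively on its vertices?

Automorphisms preserve degree, but G has vertices of degree 3 and vertices of degree 5; no automorphism maps one to the other, so G is not vertex-transitive.

No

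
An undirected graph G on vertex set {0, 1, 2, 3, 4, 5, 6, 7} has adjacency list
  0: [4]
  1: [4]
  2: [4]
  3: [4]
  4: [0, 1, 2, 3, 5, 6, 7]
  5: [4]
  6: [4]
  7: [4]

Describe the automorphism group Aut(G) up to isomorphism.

the symmetric group on 7 letters

Vertex 4 has degree 7 and every other vertex has degree 1, so G is the star K_{1,7} with centre 4. The 7 leaves are pairwise interchangeable while the centre is fixed, giving Aut(G) = S_7.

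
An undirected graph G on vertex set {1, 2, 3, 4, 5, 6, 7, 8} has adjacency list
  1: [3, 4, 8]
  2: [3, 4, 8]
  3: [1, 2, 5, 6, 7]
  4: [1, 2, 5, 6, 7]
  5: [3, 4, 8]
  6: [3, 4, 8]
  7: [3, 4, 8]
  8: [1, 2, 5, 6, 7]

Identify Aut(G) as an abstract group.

S_5 × S_3

The vertices split by degree into {3, 4, 8} (degree 5) and {1, 2, 5, 6, 7} (degree 3); every edge runs between the two parts, so G is the complete bipartite graph K_{3,5}. Automorphisms preserve the bipartition setwise (since the parts differ in size) and act as S_5 × S_3 within it; |Aut| = 720.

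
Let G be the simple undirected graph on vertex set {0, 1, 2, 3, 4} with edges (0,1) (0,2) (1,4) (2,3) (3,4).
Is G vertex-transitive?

Yes

Every vertex has degree 2 and the graph is connected, so G is the 5-cycle C_5. C_5 has 5 rotations and 5 reflections, so Aut(C_5) ≅ D_5 of order 10. Under this action every vertex can be carried to every other, so G is vertex-transitive.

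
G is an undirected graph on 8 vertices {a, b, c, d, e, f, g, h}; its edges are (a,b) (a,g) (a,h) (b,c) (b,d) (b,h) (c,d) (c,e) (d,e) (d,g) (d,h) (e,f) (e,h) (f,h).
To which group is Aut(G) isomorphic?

The degree sequence is [3, 4, 3, 5, 4, 2, 2, 5]. Checking the degree-preserving permutations of the vertex set shows that none except the identity preserves every edge, so Aut(G) is trivial.

{e}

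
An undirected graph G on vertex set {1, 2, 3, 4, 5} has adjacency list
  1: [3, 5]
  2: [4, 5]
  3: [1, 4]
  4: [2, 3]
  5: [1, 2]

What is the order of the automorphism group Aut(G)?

10

Every vertex has degree 2 and the graph is connected, so G is the 5-cycle C_5. C_5 has 5 rotations and 5 reflections, so Aut(C_5) ≅ D_5 of order 10.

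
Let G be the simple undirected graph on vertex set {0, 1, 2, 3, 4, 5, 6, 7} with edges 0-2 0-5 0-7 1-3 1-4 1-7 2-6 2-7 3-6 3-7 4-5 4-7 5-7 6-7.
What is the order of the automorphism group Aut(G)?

Vertex 7 is the unique vertex of degree 7; the remaining 7 vertices each have degree 3 and induce a cycle, so G is the wheel on 8 vertices with hub 7. Every automorphism fixes the hub and acts on the rim 7-cycle, so Aut(G) ≅ Aut(C_7) = D_7 of order 14.

14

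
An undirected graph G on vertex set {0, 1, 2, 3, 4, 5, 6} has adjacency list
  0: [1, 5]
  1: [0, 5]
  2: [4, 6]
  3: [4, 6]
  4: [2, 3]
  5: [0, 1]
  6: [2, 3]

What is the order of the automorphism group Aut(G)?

G has two connected components, {2, 3, 4, 6} and {0, 1, 5}; each is 2-regular, so G = C_4 ⊔ C_3. No automorphism exchanges components of different sizes, hence Aut(G) is the direct product D_3 × D_4, order 48.

48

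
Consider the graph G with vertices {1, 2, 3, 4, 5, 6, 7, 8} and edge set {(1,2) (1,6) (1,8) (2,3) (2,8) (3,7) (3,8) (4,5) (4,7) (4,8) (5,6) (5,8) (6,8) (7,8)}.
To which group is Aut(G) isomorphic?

Vertex 8 is the unique vertex of degree 7; the remaining 7 vertices each have degree 3 and induce a cycle, so G is the wheel on 8 vertices with hub 8. Every automorphism fixes the hub and acts on the rim 7-cycle, so Aut(G) ≅ Aut(C_7) = D_7 of order 14.

D_7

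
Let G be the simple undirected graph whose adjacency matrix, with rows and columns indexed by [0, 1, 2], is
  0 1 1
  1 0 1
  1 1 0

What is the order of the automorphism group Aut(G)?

Every vertex has degree 2, so G is the complete graph K_3. Any permutation of the 3 vertices preserves K_3, so Aut(K_3) = S_3 of order 3! = 6.

6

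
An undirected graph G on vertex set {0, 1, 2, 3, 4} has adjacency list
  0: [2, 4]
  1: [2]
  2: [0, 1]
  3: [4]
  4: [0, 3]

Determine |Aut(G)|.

2

The degree sequence is [2, 1, 2, 1, 2]; the two degree-1 vertices 1 and 3 are the ends of a path, so G = P_5. A path has exactly one nontrivial symmetry — reversal — giving Aut(G) of order 2.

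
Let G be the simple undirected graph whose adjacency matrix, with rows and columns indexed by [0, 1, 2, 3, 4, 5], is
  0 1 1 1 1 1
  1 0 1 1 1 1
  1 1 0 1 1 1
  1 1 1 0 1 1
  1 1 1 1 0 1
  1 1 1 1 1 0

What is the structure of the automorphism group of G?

All 6 vertices are pairwise adjacent: G = K_6. Any permutation of the 6 vertices preserves K_6, so Aut(K_6) = S_6 of order 6! = 720.

the symmetric group on 6 letters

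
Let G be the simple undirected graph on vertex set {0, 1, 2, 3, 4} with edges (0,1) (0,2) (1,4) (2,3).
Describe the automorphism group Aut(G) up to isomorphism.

The degree sequence is [2, 2, 2, 1, 1]; the two degree-1 vertices 3 and 4 are the ends of a path, so G = P_5. A path has exactly one nontrivial symmetry — reversal — giving Aut(G) of order 2.

C_2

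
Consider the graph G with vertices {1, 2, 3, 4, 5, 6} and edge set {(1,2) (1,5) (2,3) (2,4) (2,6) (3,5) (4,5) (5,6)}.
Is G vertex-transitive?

No

Automorphisms preserve degree, but G has vertices of degree 2 and vertices of degree 4; no automorphism maps one to the other, so G is not vertex-transitive.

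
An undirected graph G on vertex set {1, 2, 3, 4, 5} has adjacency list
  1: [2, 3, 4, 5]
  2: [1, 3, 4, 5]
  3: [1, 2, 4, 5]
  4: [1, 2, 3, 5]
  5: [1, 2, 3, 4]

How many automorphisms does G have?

120

Every vertex has degree 4, so G is the complete graph K_5. Any permutation of the 5 vertices preserves K_5, so Aut(K_5) = S_5 of order 5! = 120.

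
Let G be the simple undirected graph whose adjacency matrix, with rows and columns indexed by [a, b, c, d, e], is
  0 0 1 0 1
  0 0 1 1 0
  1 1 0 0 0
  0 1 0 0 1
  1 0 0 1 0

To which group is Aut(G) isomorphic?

G is 2-regular and connected on 5 vertices, i.e. the cycle C_5. The automorphisms of the 5-cycle are exactly the symmetries of a regular 5-gon: the dihedral group D_5, |D_5| = 10.

D_5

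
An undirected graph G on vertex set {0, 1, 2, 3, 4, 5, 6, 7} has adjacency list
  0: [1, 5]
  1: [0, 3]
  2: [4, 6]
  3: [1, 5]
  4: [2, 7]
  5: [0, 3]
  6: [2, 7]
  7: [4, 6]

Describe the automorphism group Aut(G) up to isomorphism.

G has two connected components, {2, 4, 6, 7} and {0, 1, 3, 5}; each is 2-regular, so G = C_4 ⊔ C_4. With two isomorphic components, Aut(G) = Aut(C_4) ≀ S_2 = (D_4 × D_4) ⋊ Z_2: permute each cycle by D_4, then optionally swap the two cycles. Order 2·(2·4)² = 128.

D_4 ≀ Z_2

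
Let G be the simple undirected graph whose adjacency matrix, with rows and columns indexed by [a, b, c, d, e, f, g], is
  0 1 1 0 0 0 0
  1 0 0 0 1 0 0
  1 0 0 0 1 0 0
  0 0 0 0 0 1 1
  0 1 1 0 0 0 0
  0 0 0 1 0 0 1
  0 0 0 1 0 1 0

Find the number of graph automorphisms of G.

G has two connected components, {a, b, c, e} and {d, f, g}; each is 2-regular, so G = C_4 ⊔ C_3. The components are non-isomorphic (different sizes), so Aut(G) = Aut(C_3) × Aut(C_4) = D_3 × D_4 of order 6·8 = 48.

48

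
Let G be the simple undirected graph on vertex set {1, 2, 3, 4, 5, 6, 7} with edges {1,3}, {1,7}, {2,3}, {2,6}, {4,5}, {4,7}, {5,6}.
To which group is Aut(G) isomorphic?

D_7

Every vertex has degree 2 and the graph is connected, so G is the 7-cycle C_7. C_7 has 7 rotations and 7 reflections, so Aut(C_7) ≅ D_7 of order 14.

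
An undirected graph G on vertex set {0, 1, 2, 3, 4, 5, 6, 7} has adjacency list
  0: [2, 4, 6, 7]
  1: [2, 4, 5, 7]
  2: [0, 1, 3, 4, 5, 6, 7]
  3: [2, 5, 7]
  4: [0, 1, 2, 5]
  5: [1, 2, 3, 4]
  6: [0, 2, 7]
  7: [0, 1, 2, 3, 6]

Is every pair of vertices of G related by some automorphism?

Vertex 2 is the only vertex of degree 7, so every automorphism fixes it; G is not vertex-transitive.

No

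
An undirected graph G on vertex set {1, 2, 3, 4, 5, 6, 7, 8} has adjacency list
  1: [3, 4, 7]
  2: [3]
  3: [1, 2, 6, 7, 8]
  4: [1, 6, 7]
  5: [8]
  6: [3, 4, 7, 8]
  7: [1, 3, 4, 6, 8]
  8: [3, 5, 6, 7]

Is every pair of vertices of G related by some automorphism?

No

Automorphisms preserve degree, but G has vertices of degree 1 and vertices of degree 5; no automorphism maps one to the other, so G is not vertex-transitive.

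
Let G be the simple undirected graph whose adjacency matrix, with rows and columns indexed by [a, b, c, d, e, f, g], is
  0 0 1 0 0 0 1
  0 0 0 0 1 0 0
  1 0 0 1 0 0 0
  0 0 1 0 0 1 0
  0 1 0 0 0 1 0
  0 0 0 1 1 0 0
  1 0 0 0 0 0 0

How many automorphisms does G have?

2

The degree sequence is [2, 1, 2, 2, 2, 2, 1]; the two degree-1 vertices b and g are the ends of a path, so G = P_7. A path has exactly one nontrivial symmetry — reversal — giving Aut(G) of order 2.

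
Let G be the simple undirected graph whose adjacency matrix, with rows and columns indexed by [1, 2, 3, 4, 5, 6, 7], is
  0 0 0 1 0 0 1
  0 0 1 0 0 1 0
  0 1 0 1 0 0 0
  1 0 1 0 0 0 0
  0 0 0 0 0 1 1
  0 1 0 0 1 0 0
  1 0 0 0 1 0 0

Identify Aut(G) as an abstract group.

D_7

Every vertex has degree 2 and the graph is connected, so G is the 7-cycle C_7. The automorphisms of the 7-cycle are exactly the symmetries of a regular 7-gon: the dihedral group D_7, |D_7| = 14.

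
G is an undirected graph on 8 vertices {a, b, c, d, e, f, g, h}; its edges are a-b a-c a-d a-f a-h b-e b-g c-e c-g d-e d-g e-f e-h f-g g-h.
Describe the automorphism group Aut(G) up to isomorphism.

The vertices split by degree into {a, e, g} (degree 5) and {b, c, d, f, h} (degree 3); every edge runs between the two parts, so G is the complete bipartite graph K_{3,5}. The parts have unequal sizes, so no automorphism swaps them; each part is permuted independently, giving S_3 × S_5 of order 3!·5! = 720.

S_3 × S_5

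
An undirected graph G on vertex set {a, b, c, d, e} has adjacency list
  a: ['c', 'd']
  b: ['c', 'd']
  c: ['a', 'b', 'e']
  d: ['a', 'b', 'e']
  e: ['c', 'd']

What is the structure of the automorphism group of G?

The vertices split by degree into {c, d} (degree 3) and {a, b, e} (degree 2); every edge runs between the two parts, so G is the complete bipartite graph K_{2,3}. Automorphisms preserve the bipartition setwise (since the parts differ in size) and act as S_2 × S_3 within it; |Aut| = 12.

S_2 × S_3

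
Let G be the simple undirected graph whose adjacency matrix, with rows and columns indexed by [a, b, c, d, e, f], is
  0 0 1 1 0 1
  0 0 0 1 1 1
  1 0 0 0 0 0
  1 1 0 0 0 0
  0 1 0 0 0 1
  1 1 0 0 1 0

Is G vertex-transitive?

Vertex c is the only vertex of degree 1, so every automorphism fixes it; G is not vertex-transitive.

No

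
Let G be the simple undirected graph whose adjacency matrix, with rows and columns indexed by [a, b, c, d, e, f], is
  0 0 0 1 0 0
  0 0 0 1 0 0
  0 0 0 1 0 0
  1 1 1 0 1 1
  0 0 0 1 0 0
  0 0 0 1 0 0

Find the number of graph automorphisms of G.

Vertex d has degree 5 and every other vertex has degree 1, so G is the star K_{1,5} with centre d. Any automorphism fixes the centre and permutes the 5 leaves freely, so Aut(G) ≅ S_5 of order 5! = 120.

120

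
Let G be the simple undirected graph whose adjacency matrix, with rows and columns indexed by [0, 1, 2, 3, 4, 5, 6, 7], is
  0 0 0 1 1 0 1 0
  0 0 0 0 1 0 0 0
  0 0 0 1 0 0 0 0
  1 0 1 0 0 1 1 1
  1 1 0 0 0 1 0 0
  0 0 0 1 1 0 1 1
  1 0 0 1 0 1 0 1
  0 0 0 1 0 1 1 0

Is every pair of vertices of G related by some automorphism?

Vertex 3 is the only vertex of degree 5, so every automorphism fixes it; G is not vertex-transitive.

No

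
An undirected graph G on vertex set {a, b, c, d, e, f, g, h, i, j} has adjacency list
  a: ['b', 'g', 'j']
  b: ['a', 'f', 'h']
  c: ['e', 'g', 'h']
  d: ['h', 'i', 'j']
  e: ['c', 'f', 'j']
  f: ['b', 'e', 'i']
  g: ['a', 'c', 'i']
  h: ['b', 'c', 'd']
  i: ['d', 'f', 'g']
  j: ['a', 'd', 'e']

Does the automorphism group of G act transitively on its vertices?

G is 3-regular on 10 vertices with no triangles and no 4-cycles (girth 5): this is the Petersen graph. Viewing the Petersen graph as the Kneser graph K(5,2) — vertices are 2-subsets of {1,…,5}, edges join disjoint pairs — its automorphisms are exactly the permutations of the 5-element set, so Aut ≅ S_5 of order 120. This group acts transitively on the 10 vertices.

Yes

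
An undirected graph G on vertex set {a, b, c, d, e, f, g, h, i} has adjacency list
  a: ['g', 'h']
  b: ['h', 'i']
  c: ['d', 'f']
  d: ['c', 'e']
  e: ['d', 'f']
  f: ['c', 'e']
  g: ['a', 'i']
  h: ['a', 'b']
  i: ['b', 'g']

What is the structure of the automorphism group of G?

G has two connected components, {a, b, g, h, i} and {c, d, e, f}; each is 2-regular, so G = C_5 ⊔ C_4. The components are non-isomorphic (different sizes), so Aut(G) = Aut(C_4) × Aut(C_5) = D_4 × D_5 of order 8·10 = 80.

D_4 × D_5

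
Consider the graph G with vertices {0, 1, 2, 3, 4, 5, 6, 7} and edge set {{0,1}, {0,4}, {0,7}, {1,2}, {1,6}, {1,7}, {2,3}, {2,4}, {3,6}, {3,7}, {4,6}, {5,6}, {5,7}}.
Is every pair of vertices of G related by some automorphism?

No

Vertex 5 is the only vertex of degree 2, so every automorphism fixes it; G is not vertex-transitive.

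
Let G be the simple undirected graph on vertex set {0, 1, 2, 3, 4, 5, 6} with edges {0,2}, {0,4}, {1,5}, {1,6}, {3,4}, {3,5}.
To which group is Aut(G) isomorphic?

the cyclic group of order 2

The degree sequence is [2, 2, 1, 2, 2, 2, 1]; the two degree-1 vertices 2 and 6 are the ends of a path, so G = P_7. A path has exactly one nontrivial symmetry — reversal — giving Aut(G) of order 2.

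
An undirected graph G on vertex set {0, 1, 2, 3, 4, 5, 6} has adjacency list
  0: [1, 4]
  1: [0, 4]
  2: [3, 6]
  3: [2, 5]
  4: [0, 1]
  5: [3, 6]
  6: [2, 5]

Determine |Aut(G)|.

G has two connected components, {2, 3, 5, 6} and {0, 1, 4}; each is 2-regular, so G = C_4 ⊔ C_3. The components are non-isomorphic (different sizes), so Aut(G) = Aut(C_4) × Aut(C_3) = D_4 × D_3 of order 8·6 = 48.

48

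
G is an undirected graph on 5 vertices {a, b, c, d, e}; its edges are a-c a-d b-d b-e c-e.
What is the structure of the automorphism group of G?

G is 2-regular and connected on 5 vertices, i.e. the cycle C_5. C_5 has 5 rotations and 5 reflections, so Aut(C_5) ≅ D_5 of order 10.

D_5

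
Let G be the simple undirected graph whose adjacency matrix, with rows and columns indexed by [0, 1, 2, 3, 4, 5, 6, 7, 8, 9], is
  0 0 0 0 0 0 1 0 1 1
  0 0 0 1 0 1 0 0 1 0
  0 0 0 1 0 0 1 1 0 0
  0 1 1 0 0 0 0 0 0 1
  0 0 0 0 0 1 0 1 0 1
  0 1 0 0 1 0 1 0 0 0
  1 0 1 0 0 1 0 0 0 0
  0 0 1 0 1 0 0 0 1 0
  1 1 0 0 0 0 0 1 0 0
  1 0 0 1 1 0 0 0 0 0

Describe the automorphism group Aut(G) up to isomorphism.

G is 3-regular on 10 vertices with no triangles and no 4-cycles (girth 5): this is the Petersen graph. It is a classical fact that the Petersen graph has automorphism group S_5 (order 120), arising from its description as the Kneser graph K(5,2).

the symmetric group S_5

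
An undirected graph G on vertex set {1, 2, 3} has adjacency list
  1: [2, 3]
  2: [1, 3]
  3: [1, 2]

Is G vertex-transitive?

Yes

Every vertex has degree 2, so G is the complete graph K_3. Every bijection on the vertex set is an automorphism of K_3; hence Aut(K_3) ≅ S_3, order 6. Under this action every vertex can be carried to every other, so G is vertex-transitive.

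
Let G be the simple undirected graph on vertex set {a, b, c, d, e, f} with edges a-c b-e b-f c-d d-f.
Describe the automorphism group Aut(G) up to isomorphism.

The degree sequence is [1, 2, 2, 2, 1, 2]; the two degree-1 vertices a and e are the ends of a path, so G = P_6. A path has exactly one nontrivial symmetry — reversal — giving Aut(G) of order 2.

Z_2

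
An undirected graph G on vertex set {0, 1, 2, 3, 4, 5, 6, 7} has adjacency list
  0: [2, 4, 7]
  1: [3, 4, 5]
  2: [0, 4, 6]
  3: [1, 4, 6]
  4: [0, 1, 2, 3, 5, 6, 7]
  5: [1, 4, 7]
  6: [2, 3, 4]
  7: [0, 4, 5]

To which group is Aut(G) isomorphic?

Vertex 4 is the unique vertex of degree 7; the remaining 7 vertices each have degree 3 and induce a cycle, so G is the wheel on 8 vertices with hub 4. With the hub fixed, the remaining symmetry is that of the rim cycle C_7, giving the dihedral group D_7.

the dihedral group of order 14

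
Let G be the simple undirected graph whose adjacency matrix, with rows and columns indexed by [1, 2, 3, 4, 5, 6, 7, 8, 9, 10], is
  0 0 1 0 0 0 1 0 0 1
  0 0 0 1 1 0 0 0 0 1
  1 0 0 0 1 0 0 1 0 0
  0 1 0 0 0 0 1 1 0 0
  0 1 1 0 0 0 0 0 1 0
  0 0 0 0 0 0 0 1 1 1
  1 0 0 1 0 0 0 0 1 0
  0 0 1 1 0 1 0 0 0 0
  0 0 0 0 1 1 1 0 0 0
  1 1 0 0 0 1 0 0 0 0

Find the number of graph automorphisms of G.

G is 3-regular on 10 vertices with no triangles and no 4-cycles (girth 5): this is the Petersen graph. Viewing the Petersen graph as the Kneser graph K(5,2) — vertices are 2-subsets of {1,…,5}, edges join disjoint pairs — its automorphisms are exactly the permutations of the 5-element set, so Aut ≅ S_5 of order 120.

120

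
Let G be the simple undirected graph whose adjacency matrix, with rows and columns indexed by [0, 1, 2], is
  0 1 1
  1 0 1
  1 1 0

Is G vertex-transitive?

All 3 vertices are pairwise adjacent: G = K_3. Any permutation of the 3 vertices preserves K_3, so Aut(K_3) = S_3 of order 3! = 6. This group acts transitively on the 3 vertices.

Yes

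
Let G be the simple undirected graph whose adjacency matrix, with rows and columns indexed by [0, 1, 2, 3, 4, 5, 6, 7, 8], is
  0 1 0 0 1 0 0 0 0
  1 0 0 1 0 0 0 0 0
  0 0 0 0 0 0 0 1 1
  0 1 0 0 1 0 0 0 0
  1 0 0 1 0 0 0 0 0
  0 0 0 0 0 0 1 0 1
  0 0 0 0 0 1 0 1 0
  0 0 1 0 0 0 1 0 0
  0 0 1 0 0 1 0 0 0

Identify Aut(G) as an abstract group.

D_4 × D_5

G has two connected components, {2, 5, 6, 7, 8} and {0, 1, 3, 4}; each is 2-regular, so G = C_5 ⊔ C_4. The components are non-isomorphic (different sizes), so Aut(G) = Aut(C_4) × Aut(C_5) = D_4 × D_5 of order 8·10 = 80.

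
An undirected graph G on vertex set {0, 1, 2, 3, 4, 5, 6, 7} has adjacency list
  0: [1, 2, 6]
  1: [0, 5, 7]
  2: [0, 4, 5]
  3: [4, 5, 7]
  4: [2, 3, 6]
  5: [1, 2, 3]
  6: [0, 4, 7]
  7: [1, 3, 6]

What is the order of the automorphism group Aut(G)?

48

G is 3-regular and bipartite on 2^3 = 8 vertices with girth 4; it is the hypercube graph Q_3. Aut(Q_3) consists of the signed permutations of the 3 coordinate axes: 3! permutations times 2^3 sign flips, so |Aut| = 2^3·3! = 48.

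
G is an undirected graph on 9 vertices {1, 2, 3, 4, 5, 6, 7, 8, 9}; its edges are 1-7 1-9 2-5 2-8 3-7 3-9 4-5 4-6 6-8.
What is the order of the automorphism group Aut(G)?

G has two connected components, {2, 4, 5, 6, 8} and {1, 3, 7, 9}; each is 2-regular, so G = C_5 ⊔ C_4. The components are non-isomorphic (different sizes), so Aut(G) = Aut(C_4) × Aut(C_5) = D_4 × D_5 of order 8·10 = 80.

80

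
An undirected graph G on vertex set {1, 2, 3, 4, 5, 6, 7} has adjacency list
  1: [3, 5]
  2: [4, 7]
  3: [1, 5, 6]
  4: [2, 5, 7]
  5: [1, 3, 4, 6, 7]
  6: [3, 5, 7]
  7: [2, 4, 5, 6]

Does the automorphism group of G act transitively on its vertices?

Vertex 5 is the only vertex of degree 5, so every automorphism fixes it; G is not vertex-transitive.

No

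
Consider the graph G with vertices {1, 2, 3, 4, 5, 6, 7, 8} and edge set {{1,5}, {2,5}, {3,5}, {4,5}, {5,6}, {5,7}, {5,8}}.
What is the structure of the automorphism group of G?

S_7

Vertex 5 has degree 7 and every other vertex has degree 1, so G is the star K_{1,7} with centre 5. The 7 leaves are pairwise interchangeable while the centre is fixed, giving Aut(G) = S_7.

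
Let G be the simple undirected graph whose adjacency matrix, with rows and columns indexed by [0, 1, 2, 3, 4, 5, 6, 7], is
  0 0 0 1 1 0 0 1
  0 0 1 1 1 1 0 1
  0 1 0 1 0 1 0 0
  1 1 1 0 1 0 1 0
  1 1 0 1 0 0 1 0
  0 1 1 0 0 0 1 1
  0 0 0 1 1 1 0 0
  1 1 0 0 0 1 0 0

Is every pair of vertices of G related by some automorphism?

No

Automorphisms preserve degree, but G has vertices of degree 3 and vertices of degree 5; no automorphism maps one to the other, so G is not vertex-transitive.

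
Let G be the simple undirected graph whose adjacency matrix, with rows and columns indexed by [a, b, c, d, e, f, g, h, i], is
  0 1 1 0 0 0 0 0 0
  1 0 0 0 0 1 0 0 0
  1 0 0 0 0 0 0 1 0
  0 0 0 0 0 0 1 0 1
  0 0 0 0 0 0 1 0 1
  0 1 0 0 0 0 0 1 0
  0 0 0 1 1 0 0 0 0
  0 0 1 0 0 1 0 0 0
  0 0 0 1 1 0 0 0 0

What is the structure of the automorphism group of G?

D_4 × D_5

G has two connected components, {a, b, c, f, h} and {d, e, g, i}; each is 2-regular, so G = C_5 ⊔ C_4. No automorphism exchanges components of different sizes, hence Aut(G) is the direct product D_4 × D_5, order 80.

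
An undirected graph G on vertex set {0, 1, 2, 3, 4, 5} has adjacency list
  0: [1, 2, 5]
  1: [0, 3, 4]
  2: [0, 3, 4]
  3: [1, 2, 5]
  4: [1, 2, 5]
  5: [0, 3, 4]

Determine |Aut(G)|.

72

G is 3-regular and bipartite with parts {0, 3, 4} and {1, 2, 5} (each part is independent and every cross-pair is an edge), so G = K_{3,3}. Each part can be permuted independently (S_3 × S_3) and the two equal-size parts can also be swapped, giving (S_3 × S_3) ⋊ Z_2 of order 2·(3!)² = 72.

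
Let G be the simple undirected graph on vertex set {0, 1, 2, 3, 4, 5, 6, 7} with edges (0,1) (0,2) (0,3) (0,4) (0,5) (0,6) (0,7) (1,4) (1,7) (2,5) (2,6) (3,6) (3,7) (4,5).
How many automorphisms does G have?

Vertex 0 is the unique vertex of degree 7; the remaining 7 vertices each have degree 3 and induce a cycle, so G is the wheel on 8 vertices with hub 0. With the hub fixed, the remaining symmetry is that of the rim cycle C_7, giving the dihedral group D_7.

14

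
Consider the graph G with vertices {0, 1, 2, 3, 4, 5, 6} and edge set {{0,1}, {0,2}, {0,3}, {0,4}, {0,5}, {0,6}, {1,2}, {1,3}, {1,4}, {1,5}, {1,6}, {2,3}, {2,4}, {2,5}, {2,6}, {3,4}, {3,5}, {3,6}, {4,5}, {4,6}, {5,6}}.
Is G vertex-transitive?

Yes

All 7 vertices are pairwise adjacent: G = K_7. Every bijection on the vertex set is an automorphism of K_7; hence Aut(K_7) ≅ S_7, order 5040. Under this action every vertex can be carried to every other, so G is vertex-transitive.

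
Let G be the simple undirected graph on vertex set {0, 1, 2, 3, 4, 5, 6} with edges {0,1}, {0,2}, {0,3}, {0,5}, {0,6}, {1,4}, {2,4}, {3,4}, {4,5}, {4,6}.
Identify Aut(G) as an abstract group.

The vertices split by degree into {0, 4} (degree 5) and {1, 2, 3, 5, 6} (degree 2); every edge runs between the two parts, so G is the complete bipartite graph K_{2,5}. Automorphisms preserve the bipartition setwise (since the parts differ in size) and act as S_5 × S_2 within it; |Aut| = 240.

S_5 × S_2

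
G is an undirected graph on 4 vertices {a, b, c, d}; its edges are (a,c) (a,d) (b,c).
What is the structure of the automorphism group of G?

The degree sequence is [2, 1, 2, 1]; the two degree-1 vertices b and d are the ends of a path, so G = P_4. The only nontrivial automorphism of a path is the end-to-end reflection, so Aut(G) ≅ Z_2.

Z_2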